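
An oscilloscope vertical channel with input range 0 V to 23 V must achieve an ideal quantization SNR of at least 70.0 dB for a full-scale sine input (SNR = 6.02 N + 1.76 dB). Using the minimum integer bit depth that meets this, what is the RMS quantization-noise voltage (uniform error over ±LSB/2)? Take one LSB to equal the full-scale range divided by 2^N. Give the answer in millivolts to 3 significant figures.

1.62 mV

Range is 23 V.
N ≥ (70.0 − 1.76)/6.02 = 11.336 → N_min = 12.
Step size = 23/4096 V = 5.6152 mV.
V_rms = LSB/√12 = 1.62 mV.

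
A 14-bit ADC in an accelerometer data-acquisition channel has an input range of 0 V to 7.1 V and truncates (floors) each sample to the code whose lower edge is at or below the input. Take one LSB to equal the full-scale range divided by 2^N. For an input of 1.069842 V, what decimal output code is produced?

2468

Full-scale range = 7.1 V. LSB = 7.1 V / 2^14 ≈ 433.3 µV.
code = ⌊(V_in − V_min)/LSB⌋ = ⌊(V_in − V_min) × 2^14 / range⌋
     = ⌊(1.069842 − (0)) × 16384 / 7.1⌋ = ⌊1.069842 × 16384/7.1⌋
     = ⌊2468.773⌋ = 2468.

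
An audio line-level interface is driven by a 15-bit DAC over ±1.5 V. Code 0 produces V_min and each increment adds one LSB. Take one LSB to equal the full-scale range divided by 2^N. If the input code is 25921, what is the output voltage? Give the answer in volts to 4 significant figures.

Range = 1.5 − (-1.5) = 3 V. LSB = 3 V / 2^15.
V_out = -1.5 + 25921 × (3/32768) V
      = -1.5 V + 2.37314 V = 0.873138 V.

0.8731 V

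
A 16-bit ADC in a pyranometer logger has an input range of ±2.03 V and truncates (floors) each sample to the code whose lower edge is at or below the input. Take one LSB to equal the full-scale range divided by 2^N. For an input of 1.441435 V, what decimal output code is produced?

The full-scale span is 2.03 − (-2.03) = 4.06 V. LSB = 4.06 V / 2^16 ≈ 61.95 µV.
code = ⌊(V_in − V_min)/LSB⌋ = ⌊(V_in − V_min) × 2^16 / range⌋
     = ⌊(1.441435 − (-2.03)) × 65536 / 4.06⌋ = ⌊3.471435 × 65536/4.06⌋
     = ⌊56035.459⌋ = 56035.

56035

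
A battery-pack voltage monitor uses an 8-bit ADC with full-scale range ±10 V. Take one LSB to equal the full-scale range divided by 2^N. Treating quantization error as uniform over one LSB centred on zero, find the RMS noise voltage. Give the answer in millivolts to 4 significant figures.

The full-scale span is 10 − (-10) = 20 V.
One LSB is 20 V / 256 = 78.1250 mV.
RMS of a uniform error over width LSB is LSB/√12 = 22.55 mV.

22.55 mV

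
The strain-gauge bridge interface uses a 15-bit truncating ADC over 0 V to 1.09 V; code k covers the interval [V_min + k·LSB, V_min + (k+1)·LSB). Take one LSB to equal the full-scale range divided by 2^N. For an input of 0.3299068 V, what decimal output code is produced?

V_FS = 1.09 V. LSB = 1.09 V / 2^15 ≈ 33.26 µV.
code = ⌊(V_in − V_min)/LSB⌋ = ⌊(V_in − V_min) × 2^15 / range⌋
     = ⌊(0.3299068 − (0)) × 32768 / 1.09⌋ = ⌊0.3299068 × 32768/1.09⌋
     = ⌊9917.785⌋ = 9917.

9917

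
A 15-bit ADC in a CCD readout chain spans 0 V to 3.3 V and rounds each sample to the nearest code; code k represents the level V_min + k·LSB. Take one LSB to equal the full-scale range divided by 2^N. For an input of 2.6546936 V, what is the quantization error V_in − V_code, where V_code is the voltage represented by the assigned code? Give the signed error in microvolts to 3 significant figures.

Full-scale range = 3.3 V. LSB = 3.3 V / 2^15 ≈ 100.7 µV.
Position in LSBs: (2.6546936 − (0)) × 32768/3.3 = 26360.3030; rounding gives k = 26360.
Reconstructed level: 0 + 26360 × 3.3/32768 V = 2.6546630859 V.
V_in − V_code = 2.6546936 − (2.6546630859) = +30.5 µV.

+30.5 µV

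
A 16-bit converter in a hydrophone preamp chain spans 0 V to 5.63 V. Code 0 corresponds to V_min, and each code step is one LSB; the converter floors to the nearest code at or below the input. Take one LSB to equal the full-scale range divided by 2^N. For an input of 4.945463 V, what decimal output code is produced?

Full-scale range = 5.63 V. LSB = 5.63 V / 2^16 ≈ 85.91 µV.
code = ⌊(V_in − V_min)/LSB⌋ = ⌊(V_in − V_min) × 2^16 / range⌋
     = ⌊(4.945463 − (0)) × 65536 / 5.63⌋ = ⌊4.945463 × 65536/5.63⌋
     = ⌊57567.649⌋ = 57567.

57567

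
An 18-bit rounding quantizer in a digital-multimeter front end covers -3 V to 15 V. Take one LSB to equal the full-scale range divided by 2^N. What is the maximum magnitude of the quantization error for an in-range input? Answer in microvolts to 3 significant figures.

Span: 15 V − (-3 V) = 18 V.
Step size = 18/262144 V = 68.665 µV.
A rounding quantizer has |error| ≤ LSB/2 = 34.3 µV.

34.3 µV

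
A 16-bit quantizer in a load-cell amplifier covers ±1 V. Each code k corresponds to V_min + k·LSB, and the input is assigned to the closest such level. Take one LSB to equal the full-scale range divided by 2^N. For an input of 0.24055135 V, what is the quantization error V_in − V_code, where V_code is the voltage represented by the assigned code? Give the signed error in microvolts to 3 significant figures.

+11.8 µV

Full-scale range = 1 V − (-1 V) = 2 V. LSB = 2 V / 2^16 ≈ 30.52 µV.
(V_in − V_min)/LSB = (0.24055135 − (-1)) × 65536/2 = 40650.3866 → nearest code k = 40650.
Reconstructed level: -1 + 40650 × 2/65536 V = 0.24053955078 V.
Error = V_in − V_code = 0.24055135 − (0.24053955078) = +11.8 µV.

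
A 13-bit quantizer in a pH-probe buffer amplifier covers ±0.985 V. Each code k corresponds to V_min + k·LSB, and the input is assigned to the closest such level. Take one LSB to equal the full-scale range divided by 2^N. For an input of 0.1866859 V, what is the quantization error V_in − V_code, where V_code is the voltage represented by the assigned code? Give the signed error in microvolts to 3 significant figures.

+74.6 µV

Span: 0.985 V − (-0.985 V) = 1.97 V. LSB = 1.97 V / 2^13 ≈ 240.5 µV.
(0.1866859 − (-0.985)) / LSB = 1.1716859 × 8192/1.97 = 4872.3101. Nearest integer: k = 4872.
V_code = V_min + k × range/2^13 = -0.985 + 4872 × 1.97/8192 = 0.1866113281 V.
e = 0.1866859 − (0.1866113281) = +74.6 µV.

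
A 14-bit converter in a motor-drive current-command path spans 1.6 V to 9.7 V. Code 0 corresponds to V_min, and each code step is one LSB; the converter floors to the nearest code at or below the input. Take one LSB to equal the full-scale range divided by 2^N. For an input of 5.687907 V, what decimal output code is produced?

8268

Range = 9.7 − (1.6) = 8.1 V. LSB = 8.1 V / 2^14 ≈ 494.4 µV.
(V_in − V_min) × 2^14/range = (5.687907 − (1.6)) × 16384/8.1 = 8268.675.
Floor → code = 8268.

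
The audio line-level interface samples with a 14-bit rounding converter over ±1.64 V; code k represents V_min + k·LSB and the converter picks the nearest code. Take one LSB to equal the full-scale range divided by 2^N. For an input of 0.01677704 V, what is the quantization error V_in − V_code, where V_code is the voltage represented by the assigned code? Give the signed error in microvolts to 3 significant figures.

The full-scale span is 1.64 − (-1.64) = 3.28 V. LSB = 3.28 V / 2^14 ≈ 200.2 µV.
(0.01677704 − (-1.64)) / LSB = 1.65677704 × 16384/3.28 = 8275.8034. Nearest integer: k = 8276.
Reconstructed level: -1.64 + 8276 × 3.28/16384 V = 0.016816406250 V.
V_in − V_code = 0.01677704 − (0.016816406250) = −39.4 µV.

−39.4 µV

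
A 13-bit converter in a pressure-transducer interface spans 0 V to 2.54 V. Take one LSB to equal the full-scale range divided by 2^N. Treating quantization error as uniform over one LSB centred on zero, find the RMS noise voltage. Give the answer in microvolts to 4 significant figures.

Full-scale range = 2.54 V.
Step size = 2.54/8192 V = 310.059 µV.
RMS of a uniform error over width LSB is LSB/√12 = 89.51 µV.

89.51 µV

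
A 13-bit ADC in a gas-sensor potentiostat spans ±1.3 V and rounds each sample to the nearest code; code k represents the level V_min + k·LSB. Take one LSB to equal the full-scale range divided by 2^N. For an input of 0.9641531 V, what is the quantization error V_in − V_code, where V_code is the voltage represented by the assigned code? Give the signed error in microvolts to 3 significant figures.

−55.9 µV

Range = 1.3 − (-1.3) = 2.6 V. LSB = 2.6 V / 2^13 ≈ 317.4 µV.
(V_in − V_min)/LSB = (0.9641531 − (-1.3)) × 8192/2.6 = 7133.8239 → nearest code k = 7134.
V_code = -1.3 + (7134/8192) × 2.6 = 0.9642089844 V.
e = 0.9641531 − (0.9642089844) = −55.9 µV.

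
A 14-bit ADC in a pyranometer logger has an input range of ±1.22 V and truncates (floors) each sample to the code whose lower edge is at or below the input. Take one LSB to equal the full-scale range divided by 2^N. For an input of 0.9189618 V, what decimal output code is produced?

The full-scale span is 1.22 − (-1.22) = 2.44 V. LSB = 2.44 V / 2^14 ≈ 148.9 µV.
code = ⌊(V_in − V_min)/LSB⌋ = ⌊(V_in − V_min) × 2^14 / range⌋
     = ⌊(0.9189618 − (-1.22)) × 16384 / 2.44⌋ = ⌊2.1389618 × 16384/2.44⌋
     = ⌊14362.603⌋ = 14362.

14362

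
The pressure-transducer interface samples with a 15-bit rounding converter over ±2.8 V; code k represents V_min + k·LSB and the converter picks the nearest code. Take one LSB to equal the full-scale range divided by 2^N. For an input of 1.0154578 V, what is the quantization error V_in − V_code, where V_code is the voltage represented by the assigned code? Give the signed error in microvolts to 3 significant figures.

The full-scale span is 2.8 − (-2.8) = 5.6 V. LSB = 5.6 V / 2^15 ≈ 170.9 µV.
(V_in − V_min)/LSB = (1.0154578 − (-2.8)) × 32768/5.6 = 22325.8788 → nearest code k = 22326.
Reconstructed level: -2.8 + 22326 × 5.6/32768 V = 1.0154785156 V.
Error = V_in − V_code = 1.0154578 − (1.0154785156) = −20.7 µV.

−20.7 µV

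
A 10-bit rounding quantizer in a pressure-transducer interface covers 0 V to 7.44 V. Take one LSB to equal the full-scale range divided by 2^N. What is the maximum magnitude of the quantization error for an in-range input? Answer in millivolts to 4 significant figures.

Full-scale range = 7.44 V.
LSB = 7.44 V / 2^10 = 7.26563 mV.
A rounding quantizer has |error| ≤ LSB/2 = 3.633 mV.

3.633 mV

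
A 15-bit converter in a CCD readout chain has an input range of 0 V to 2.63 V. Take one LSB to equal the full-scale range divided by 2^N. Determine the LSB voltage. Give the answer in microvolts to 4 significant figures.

80.26 µV

Span = 2.63 V.
There are 2^15 = 32768 steps.
Step size = 2.63/32768 V = 80.26 µV.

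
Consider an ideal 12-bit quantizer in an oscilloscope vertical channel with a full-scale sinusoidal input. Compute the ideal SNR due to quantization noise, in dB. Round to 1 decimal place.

74.0 dB

6.02(12) + 1.76 = 72.24 + 1.76 = 74.00 dB.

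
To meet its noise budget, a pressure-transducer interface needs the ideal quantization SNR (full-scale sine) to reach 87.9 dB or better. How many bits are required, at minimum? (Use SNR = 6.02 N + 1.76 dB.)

15 bits

Required N = ⌈(87.9 − 1.76)/6.02⌉ = ⌈14.309⌉ = 15.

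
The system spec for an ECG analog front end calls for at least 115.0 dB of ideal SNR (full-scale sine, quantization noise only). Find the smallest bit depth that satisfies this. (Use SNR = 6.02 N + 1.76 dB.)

19 bits

Required N = ⌈(115.0 − 1.76)/6.02⌉ = ⌈18.811⌉ = 19.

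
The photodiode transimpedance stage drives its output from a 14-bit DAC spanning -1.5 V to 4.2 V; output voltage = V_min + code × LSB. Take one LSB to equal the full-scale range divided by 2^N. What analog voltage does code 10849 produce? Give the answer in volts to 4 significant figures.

2.274 V

The full-scale span is 4.2 − (-1.5) = 5.7 V. LSB = 5.7 V / 2^14.
V_out = -1.5 + 10849 × (5.7/16384) V
      = -1.5 + 3.77437 = 2.27437 V.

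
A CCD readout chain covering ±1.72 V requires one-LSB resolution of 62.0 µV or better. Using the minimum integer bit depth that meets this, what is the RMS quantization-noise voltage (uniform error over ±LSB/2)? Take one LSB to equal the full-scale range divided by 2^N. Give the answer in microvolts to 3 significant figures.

15.2 µV

The full-scale span is 1.72 − (-1.72) = 3.44 V.
Levels needed ≥ 3.44/62.0 µV = 55480. 2^16 = 65536 suffices, so N_min = 16.
LSB = 3.44 V ÷ 2^16 = 3.44/65536 V = 52.490 µV.
σ_q = LSB/√12 = 52.490 µV/3.4641 = 15.2 µV.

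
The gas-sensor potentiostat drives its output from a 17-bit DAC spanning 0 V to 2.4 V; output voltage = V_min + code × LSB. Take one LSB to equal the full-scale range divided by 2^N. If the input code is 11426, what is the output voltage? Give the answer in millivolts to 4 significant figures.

209.2 mV

Range is 2.4 V. LSB = 2.4 V / 2^17.
V_out = 0 + 11426 × (2.4/131072) V
      = 0 + 0.209216 = 0.209216 V.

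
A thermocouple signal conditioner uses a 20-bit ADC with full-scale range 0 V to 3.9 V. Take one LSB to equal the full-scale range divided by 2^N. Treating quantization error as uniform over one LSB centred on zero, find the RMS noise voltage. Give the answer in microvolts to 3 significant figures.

V_FS = 3.9 V.
One LSB is 3.9 V / 1048576 = 3.7193 µV.
V_rms = LSB/√12 = 3.7193 µV / √12 = 1.07 µV.

1.07 µV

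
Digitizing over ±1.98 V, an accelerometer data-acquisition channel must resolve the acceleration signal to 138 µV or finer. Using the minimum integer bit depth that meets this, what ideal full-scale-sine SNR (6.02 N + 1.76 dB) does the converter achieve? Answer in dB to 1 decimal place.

Range = 1.98 − (-1.98) = 3.96 V.
Required number of levels: 3.96/138 µV = 28696; smallest N with 2^N ≥ that is 15.
Ideal SNR at N = 15: 6.02·15 + 1.76 = 92.1 dB.

92.1 dB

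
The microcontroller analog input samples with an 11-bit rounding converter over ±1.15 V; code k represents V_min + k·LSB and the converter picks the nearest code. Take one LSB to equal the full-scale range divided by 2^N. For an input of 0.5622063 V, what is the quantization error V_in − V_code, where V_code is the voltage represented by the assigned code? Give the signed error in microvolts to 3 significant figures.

Range = 1.15 − (-1.15) = 2.3 V. LSB = 2.3 V / 2^11 ≈ 1.123 mV.
(0.5622063 − (-1.15)) / LSB = 1.7122063 × 2048/2.3 = 1524.6080. Nearest integer: k = 1525.
V_code = V_min + k × range/2^11 = -1.15 + 1525 × 2.3/2048 = 0.5626464844 V.
e = 0.5622063 − (0.5626464844) = −440 µV.

−440 µV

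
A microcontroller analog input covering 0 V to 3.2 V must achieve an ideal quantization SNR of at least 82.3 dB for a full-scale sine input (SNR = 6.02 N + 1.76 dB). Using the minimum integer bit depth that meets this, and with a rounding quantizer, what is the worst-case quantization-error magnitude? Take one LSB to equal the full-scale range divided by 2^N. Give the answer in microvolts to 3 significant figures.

V_FS = 3.2 V.
N ≥ (82.3 − 1.76)/6.02 = 13.379 → N_min = 14.
One LSB is 3.2 V / 16384 = 195.31 µV.
Half an LSB is 97.7 µV.

97.7 µV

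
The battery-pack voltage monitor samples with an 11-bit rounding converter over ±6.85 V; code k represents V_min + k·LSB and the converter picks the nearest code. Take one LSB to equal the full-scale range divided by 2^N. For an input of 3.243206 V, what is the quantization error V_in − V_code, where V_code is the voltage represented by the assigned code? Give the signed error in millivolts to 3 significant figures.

−1.18 mV

Span: 6.85 V − (-6.85 V) = 13.7 V. LSB = 13.7 V / 2^11 ≈ 6.689 mV.
(3.243206 − (-6.85)) / LSB = 10.093206 × 2048/13.7 = 1508.8238. Nearest integer: k = 1509.
V_code = V_min + k × range/2^11 = -6.85 + 1509 × 13.7/2048 = 3.244384766 V.
Error = V_in − V_code = 3.243206 − (3.244384766) = −1.18 mV.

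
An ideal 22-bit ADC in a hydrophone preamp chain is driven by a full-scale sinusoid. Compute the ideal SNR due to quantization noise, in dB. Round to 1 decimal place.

134.2 dB

6.02(22) + 1.76 = 132.44 + 1.76 = 134.20 dB.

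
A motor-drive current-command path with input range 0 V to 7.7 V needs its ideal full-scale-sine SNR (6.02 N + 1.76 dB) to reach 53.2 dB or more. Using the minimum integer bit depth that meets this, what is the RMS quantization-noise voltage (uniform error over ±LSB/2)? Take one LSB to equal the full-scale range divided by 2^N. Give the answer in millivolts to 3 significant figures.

4.34 mV

Range is 7.7 V.
6.02 N + 1.76 ≥ 53.2 gives N ≥ 8.545, so the minimum integer is 9.
One LSB is 7.7 V / 512 = 15.039 mV.
σ_q = LSB/√12 = 15.039 mV/3.4641 = 4.34 mV.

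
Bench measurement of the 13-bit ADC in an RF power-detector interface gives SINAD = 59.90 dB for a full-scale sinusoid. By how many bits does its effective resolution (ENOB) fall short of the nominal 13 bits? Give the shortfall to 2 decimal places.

ENOB = (SINAD − 1.76)/6.02 = (59.90 − 1.76)/6.02 = 9.6578 bits.
13 − 9.6578 = 3.34 bits below nominal.

3.34 bits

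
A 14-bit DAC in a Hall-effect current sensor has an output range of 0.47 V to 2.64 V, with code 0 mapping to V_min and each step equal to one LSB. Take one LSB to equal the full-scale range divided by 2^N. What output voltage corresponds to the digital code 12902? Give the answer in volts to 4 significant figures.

2.179 V

The full-scale span is 2.64 − (0.47) = 2.17 V. LSB = 2.17 V / 2^14.
V_out = V_min + code × LSB = 0.47 V + 12902 × 2.17 V / 16384
      = 0.47 + 1.70882 = 2.17882 V.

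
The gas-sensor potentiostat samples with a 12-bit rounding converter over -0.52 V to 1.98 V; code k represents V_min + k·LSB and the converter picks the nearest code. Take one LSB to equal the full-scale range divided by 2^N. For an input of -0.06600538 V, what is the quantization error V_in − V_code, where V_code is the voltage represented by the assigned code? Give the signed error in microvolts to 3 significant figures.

Full-scale range = 1.98 V − (-0.52 V) = 2.5 V. LSB = 2.5 V / 2^12 ≈ 0.6104 mV.
(V_in − V_min)/LSB = (-0.06600538 − (-0.52)) × 4096/2.5 = 743.8248 → nearest code k = 744.
Reconstructed level: -0.52 + 744 × 2.5/4096 V = -0.06589843750 V.
V_in − V_code = -0.06600538 − (-0.06589843750) = −107 µV.

−107 µV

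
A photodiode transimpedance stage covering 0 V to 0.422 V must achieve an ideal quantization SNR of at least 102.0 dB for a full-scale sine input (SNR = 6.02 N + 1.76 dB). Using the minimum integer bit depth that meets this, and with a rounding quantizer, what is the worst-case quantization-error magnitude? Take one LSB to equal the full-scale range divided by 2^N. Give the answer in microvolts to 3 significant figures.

1.61 µV

V_FS = 0.422 V.
N ≥ (102.0 − 1.76)/6.02 = 16.651 → N_min = 17.
Step size = 0.422/131072 V = 3.2196 µV.
|e|_max = LSB/2 = 1.61 µV.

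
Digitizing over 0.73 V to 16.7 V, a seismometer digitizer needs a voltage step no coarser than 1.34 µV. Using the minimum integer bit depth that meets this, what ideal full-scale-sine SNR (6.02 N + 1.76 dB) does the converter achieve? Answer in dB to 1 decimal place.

The full-scale span is 16.7 − (0.73) = 15.97 V.
15.97 V / 1.34 µV = 1.192e7. Since 2^23 = 8388608 and 2^24 = 16777216, N = 24.
6.02(24) + 1.76 = 146.24 dB.

146.2 dB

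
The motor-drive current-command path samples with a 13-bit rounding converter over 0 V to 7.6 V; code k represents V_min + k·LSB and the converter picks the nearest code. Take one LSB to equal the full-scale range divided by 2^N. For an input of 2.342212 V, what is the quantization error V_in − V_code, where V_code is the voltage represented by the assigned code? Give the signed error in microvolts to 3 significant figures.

V_FS = 7.6 V. LSB = 7.6 V / 2^13 ≈ 0.9277 mV.
Position in LSBs: (2.342212 − (0)) × 8192/7.6 = 2524.6580; rounding gives k = 2525.
Reconstructed level: 0 + 2525 × 7.6/8192 V = 2.342529297 V.
e = 2.342212 − (2.342529297) = −317 µV.

−317 µV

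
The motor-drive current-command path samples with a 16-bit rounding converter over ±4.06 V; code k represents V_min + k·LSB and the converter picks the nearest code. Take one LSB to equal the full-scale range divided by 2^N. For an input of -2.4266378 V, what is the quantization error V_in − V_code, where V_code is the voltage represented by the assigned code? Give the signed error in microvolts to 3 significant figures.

−29.5 µV

Full-scale range = 4.06 V − (-4.06 V) = 8.12 V. LSB = 8.12 V / 2^16 ≈ 123.9 µV.
(V_in − V_min)/LSB = (-2.4266378 − (-4.06)) × 65536/8.12 = 13182.7617 → nearest code k = 13183.
V_code = -4.06 + (13183/65536) × 8.12 = -2.4266082764 V.
e = -2.4266378 − (-2.4266082764) = −29.5 µV.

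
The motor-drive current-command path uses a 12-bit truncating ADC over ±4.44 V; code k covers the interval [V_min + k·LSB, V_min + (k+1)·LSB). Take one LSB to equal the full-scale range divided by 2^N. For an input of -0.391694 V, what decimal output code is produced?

1867

Span: 4.44 V − (-4.44 V) = 8.88 V. LSB = 8.88 V / 2^12 ≈ 2.168 mV.
V_in − V_min = -0.391694 − (-4.44) = 4.048306 V.
Divide by LSB: 4.048306 × 4096/8.88 = 1867.3267.
Truncating gives code 1867.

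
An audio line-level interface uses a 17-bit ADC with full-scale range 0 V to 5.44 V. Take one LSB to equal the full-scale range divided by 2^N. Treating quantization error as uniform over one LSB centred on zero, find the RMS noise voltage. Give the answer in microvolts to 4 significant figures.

11.98 µV

Full-scale range = 5.44 V.
LSB = 5.44 V ÷ 2^17 = 5.44/131072 V = 41.5039 µV.
For a uniform distribution on [−LSB/2, +LSB/2], V_rms = LSB/√12 = 41.5039 µV/3.4641 = 11.98 µV.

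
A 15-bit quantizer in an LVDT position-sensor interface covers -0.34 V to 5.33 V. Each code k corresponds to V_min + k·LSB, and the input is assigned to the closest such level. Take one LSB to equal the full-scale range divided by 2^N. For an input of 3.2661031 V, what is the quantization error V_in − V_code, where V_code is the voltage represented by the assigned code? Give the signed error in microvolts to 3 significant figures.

+60.6 µV

Span: 5.33 V − (-0.34 V) = 5.67 V. LSB = 5.67 V / 2^15 ≈ 173.0 µV.
(3.2661031 − (-0.34)) / LSB = 3.6061031 × 32768/5.67 = 20840.3503. Nearest integer: k = 20840.
Reconstructed level: -0.34 + 20840 × 5.67/32768 V = 3.2660424805 V.
V_in − V_code = 3.2661031 − (3.2660424805) = +60.6 µV.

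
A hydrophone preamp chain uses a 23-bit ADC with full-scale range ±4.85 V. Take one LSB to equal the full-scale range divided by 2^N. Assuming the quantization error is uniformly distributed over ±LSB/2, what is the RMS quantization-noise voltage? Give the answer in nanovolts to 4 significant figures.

Range = 4.85 − (-4.85) = 9.7 V.
Step size = 9.7/8388608 V = 1.15633 µV.
σ_q = LSB/√12 = 1.15633 µV/3.4641 = 333.8 nV.

333.8 nV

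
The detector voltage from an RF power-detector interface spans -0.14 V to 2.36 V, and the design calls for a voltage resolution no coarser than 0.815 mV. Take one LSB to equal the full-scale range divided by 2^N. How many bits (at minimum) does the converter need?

12 bits

Full-scale range = 2.36 V − (-0.14 V) = 2.5 V.
Need 2^N ≥ 2.5 V / 0.815 mV = 3067 → N_min = 12.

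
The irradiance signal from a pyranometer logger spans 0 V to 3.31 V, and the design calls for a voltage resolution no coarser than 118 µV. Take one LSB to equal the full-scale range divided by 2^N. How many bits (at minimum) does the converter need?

15 bits

V_FS = 3.31 V.
Need 2^N ≥ 3.31 V / 118 µV = 28050 → N_min = 15.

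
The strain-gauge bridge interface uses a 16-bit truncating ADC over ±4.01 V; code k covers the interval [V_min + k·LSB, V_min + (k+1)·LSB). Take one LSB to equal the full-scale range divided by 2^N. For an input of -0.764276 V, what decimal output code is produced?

The full-scale span is 4.01 − (-4.01) = 8.02 V. LSB = 8.02 V / 2^16 ≈ 122.4 µV.
V_in − V_min = -0.764276 − (-4.01) = 3.245724 V.
Divide by LSB: 3.245724 × 65536/8.02 = 26522.6643.
Truncating gives code 26522.

26522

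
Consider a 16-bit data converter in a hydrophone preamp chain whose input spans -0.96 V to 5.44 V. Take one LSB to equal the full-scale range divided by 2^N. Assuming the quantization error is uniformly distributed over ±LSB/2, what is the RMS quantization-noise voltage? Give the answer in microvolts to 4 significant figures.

28.19 µV

Range = 5.44 − (-0.96) = 6.4 V.
Step size = 6.4/65536 V = 97.6563 µV.
σ_q = LSB/√12 = 97.6563 µV/3.4641 = 28.19 µV.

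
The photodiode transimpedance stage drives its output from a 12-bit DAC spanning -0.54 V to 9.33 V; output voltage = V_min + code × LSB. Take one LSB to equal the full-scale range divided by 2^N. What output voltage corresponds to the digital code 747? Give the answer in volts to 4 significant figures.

Full-scale range = 9.33 V − (-0.54 V) = 9.87 V. LSB = 9.87 V / 2^12.
Output = V_min + (747/4096) × range = -0.54 + 0.182373 × 9.87 V
      = -0.54 + 1.80002 = 1.26002 V.

1.260 V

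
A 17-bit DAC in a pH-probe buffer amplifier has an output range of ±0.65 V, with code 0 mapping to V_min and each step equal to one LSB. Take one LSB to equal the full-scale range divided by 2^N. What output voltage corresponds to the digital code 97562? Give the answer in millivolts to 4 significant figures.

Range = 0.65 − (-0.65) = 1.3 V. LSB = 1.3 V / 2^17.
V_out = V_min + code × LSB = -0.65 V + 97562 × 1.3 V / 131072
      = -0.65 + 0.967641 = 0.317641 V.

317.6 mV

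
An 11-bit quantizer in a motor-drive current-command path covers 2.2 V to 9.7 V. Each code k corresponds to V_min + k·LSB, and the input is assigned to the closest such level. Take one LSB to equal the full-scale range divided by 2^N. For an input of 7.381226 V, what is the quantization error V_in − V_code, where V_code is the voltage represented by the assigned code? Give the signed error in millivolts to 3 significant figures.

−0.659 mV

Span: 9.7 V − (2.2 V) = 7.5 V. LSB = 7.5 V / 2^11 ≈ 3.662 mV.
(V_in − V_min)/LSB = (7.381226 − (2.2)) × 2048/7.5 = 1414.8201 → nearest code k = 1415.
V_code = 2.2 + (1415/2048) × 7.5 = 7.381884766 V.
Error = V_in − V_code = 7.381226 − (7.381884766) = −0.659 mV.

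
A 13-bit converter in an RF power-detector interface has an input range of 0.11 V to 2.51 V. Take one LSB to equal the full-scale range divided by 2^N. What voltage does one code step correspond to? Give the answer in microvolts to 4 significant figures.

Range = 2.51 − (0.11) = 2.4 V.
There are 2^13 = 8192 steps.
LSB = 2.4 V ÷ 2^13 = 2.4/8192 V = 293.0 µV.

293.0 µV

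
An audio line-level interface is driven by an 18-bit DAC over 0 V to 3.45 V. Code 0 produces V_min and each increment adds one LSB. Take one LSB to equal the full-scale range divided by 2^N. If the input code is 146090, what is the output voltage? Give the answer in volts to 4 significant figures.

Span = 3.45 V. LSB = 3.45 V / 2^18.
V_out = V_min + code × LSB = 0 V + 146090 × 3.45 V / 262144
      = 0 + 1.92265 = 1.92265 V.

1.923 V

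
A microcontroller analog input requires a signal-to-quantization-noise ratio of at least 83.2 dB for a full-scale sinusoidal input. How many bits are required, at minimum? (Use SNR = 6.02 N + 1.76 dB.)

14 bits

Solving 6.02 N ≥ 83.2 − 1.76: N ≥ 13.528. Round up → N = 14.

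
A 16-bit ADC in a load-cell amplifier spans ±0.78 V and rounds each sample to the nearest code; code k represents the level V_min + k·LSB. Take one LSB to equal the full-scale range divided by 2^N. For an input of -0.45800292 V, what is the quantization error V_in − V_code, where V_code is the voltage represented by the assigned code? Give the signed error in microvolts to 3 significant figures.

+4.28 µV

Range = 0.78 − (-0.78) = 1.56 V. LSB = 1.56 V / 2^16 ≈ 23.80 µV.
(V_in − V_min)/LSB = (-0.45800292 − (-0.78)) × 65536/1.56 = 13527.1799 → nearest code k = 13527.
V_code = -0.78 + (13527/65536) × 1.56 = -0.45800720215 V.
Error = V_in − V_code = -0.45800292 − (-0.45800720215) = +4.28 µV.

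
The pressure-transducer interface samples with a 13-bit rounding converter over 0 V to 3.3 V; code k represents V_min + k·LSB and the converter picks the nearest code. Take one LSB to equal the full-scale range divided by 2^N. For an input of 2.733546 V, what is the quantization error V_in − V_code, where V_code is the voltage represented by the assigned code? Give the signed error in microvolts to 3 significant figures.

−72.2 µV

V_FS = 3.3 V. LSB = 3.3 V / 2^13 ≈ 402.8 µV.
Position in LSBs: (2.733546 − (0)) × 8192/3.3 = 6785.8209; rounding gives k = 6786.
Reconstructed level: 0 + 6786 × 3.3/8192 V = 2.733618164 V.
V_in − V_code = 2.733546 − (2.733618164) = −72.2 µV.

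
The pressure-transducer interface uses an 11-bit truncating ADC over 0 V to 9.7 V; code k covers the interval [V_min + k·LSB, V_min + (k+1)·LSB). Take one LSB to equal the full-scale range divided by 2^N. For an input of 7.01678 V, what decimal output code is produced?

1481

V_FS = 9.7 V. LSB = 9.7 V / 2^11 ≈ 4.736 mV.
V_in − V_min = 7.01678 − (0) = 7.01678 V.
Divide by LSB: 7.01678 × 2048/9.7 = 1481.4810.
Truncating gives code 1481.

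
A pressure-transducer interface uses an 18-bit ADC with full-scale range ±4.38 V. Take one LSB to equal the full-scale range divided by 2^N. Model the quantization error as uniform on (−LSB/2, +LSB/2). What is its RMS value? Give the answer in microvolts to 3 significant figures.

9.65 µV

Range = 4.38 − (-4.38) = 8.76 V.
One LSB is 8.76 V / 262144 = 33.417 µV.
σ_q = LSB/√12 = 33.417 µV/3.4641 = 9.65 µV.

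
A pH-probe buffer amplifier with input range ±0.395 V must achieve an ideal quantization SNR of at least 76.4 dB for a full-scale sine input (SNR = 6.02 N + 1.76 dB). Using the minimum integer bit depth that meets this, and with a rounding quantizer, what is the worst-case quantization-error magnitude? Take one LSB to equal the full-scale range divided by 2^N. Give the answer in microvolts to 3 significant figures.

48.2 µV

Full-scale range = 0.395 V − (-0.395 V) = 0.79 V.
6.02 N + 1.76 ≥ 76.4 gives N ≥ 12.399, so the minimum integer is 13.
LSB = 0.79 V ÷ 2^13 = 0.79/8192 V = 96.436 µV.
|e|_max = LSB/2 = 48.2 µV.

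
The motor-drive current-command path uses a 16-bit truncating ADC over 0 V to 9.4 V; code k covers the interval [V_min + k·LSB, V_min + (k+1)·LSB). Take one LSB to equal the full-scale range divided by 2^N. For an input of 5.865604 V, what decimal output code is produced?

Range is 9.4 V. LSB = 9.4 V / 2^16 ≈ 143.4 µV.
code = ⌊(V_in − V_min)/LSB⌋ = ⌊(V_in − V_min) × 2^16 / range⌋
     = ⌊(5.865604 − (0)) × 65536 / 9.4⌋ = ⌊5.865604 × 65536/9.4⌋
     = ⌊40894.492⌋ = 40894.

40894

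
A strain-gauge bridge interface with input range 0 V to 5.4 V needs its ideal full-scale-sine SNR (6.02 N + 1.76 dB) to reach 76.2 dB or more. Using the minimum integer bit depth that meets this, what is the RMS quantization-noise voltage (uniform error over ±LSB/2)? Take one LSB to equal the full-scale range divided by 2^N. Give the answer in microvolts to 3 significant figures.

Range is 5.4 V.
N ≥ (76.2 − 1.76)/6.02 = 12.365 → N_min = 13.
One LSB is 5.4 V / 8192 = 0.65918 mV.
V_rms = LSB/√12 = 190 µV.

190 µV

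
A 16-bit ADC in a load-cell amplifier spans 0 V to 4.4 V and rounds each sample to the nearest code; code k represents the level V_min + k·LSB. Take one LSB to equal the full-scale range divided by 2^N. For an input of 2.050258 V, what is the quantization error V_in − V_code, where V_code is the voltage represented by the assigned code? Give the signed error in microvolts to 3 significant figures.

Span = 4.4 V. LSB = 4.4 V / 2^16 ≈ 67.14 µV.
(2.050258 − (0)) / LSB = 2.050258 × 65536/4.4 = 30537.6610. Nearest integer: k = 30538.
Reconstructed level: 0 + 30538 × 4.4/65536 V = 2.0502807617 V.
Error = V_in − V_code = 2.050258 − (2.0502807617) = −22.8 µV.

−22.8 µV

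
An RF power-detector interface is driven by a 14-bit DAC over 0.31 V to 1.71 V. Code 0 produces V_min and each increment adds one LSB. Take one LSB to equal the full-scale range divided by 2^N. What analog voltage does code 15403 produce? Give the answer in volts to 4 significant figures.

Span: 1.71 V − (0.31 V) = 1.4 V. LSB = 1.4 V / 2^14.
Output = V_min + (15403/16384) × range = 0.31 + 0.940125 × 1.4 V
      = 0.31 + 1.31617 = 1.62617 V.

1.626 V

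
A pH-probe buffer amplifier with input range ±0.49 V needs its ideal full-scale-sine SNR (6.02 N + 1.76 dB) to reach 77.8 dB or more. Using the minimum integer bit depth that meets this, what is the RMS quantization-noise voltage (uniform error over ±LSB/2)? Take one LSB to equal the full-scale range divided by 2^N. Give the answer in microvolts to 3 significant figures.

Range = 0.49 − (-0.49) = 0.98 V.
Required N = ⌈(77.8 − 1.76)/6.02⌉ = ⌈12.631⌉ = 13.
LSB = 0.98 V ÷ 2^13 = 0.98/8192 V = 119.63 µV.
RMS noise = LSB/√12 = 34.5 µV.

34.5 µV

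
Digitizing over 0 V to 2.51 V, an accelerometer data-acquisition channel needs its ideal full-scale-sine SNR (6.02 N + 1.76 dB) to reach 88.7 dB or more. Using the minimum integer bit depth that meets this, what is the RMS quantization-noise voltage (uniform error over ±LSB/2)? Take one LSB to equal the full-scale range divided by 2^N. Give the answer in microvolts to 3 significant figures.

22.1 µV

Span = 2.51 V.
6.02 N + 1.76 ≥ 88.7 gives N ≥ 14.442, so the minimum integer is 15.
LSB = 2.51 V ÷ 2^15 = 2.51/32768 V = 76.599 µV.
σ_q = LSB/√12 = 76.599 µV/3.4641 = 22.1 µV.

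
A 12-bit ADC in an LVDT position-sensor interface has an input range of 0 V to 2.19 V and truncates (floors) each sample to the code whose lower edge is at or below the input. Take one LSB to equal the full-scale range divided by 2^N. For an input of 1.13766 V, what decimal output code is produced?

Full-scale range = 2.19 V. LSB = 2.19 V / 2^12 ≈ 0.5347 mV.
V_in − V_min = 1.13766 − (0) = 1.13766 V.
Divide by LSB: 1.13766 × 4096/2.19 = 2127.7878.
Truncating gives code 2127.

2127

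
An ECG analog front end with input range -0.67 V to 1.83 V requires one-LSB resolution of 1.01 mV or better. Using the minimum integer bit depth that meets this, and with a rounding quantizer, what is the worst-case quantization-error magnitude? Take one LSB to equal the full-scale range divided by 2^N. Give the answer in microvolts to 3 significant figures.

305 µV

The full-scale span is 1.83 − (-0.67) = 2.5 V.
Required number of levels: 2.5/1.01 mV = 2475.2; smallest N with 2^N ≥ that is 12.
LSB = 2.5 V ÷ 2^12 = 2.5/4096 V = 0.61035 mV.
Max error for round-to-nearest is LSB/2 = 305 µV.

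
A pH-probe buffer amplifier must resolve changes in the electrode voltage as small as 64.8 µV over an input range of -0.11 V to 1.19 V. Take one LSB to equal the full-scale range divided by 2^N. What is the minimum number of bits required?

Range = 1.19 − (-0.11) = 1.3 V.
Need 2^N ≥ 1.3 V / 64.8 µV = 20060 → N_min = 15.

15 bits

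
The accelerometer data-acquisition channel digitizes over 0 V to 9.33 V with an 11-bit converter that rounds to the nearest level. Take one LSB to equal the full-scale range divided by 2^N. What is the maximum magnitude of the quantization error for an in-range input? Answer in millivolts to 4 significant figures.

2.278 mV

Span = 9.33 V.
LSB = 9.33 V / 2^11 = 4.55566 mV.
Worst-case error for round-to-nearest is half an LSB: 2.278 mV.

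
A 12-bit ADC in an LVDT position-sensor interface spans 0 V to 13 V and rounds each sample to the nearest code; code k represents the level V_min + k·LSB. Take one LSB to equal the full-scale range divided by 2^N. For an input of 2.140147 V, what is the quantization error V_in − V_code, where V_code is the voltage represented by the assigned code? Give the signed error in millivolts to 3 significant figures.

Full-scale range = 13 V. LSB = 13 V / 2^12 ≈ 3.174 mV.
Position in LSBs: (2.140147 − (0)) × 4096/13 = 674.3109; rounding gives k = 674.
V_code = V_min + k × range/2^12 = 0 + 674 × 13/4096 = 2.139160156 V.
e = 2.140147 − (2.139160156) = +0.987 mV.

+0.987 mV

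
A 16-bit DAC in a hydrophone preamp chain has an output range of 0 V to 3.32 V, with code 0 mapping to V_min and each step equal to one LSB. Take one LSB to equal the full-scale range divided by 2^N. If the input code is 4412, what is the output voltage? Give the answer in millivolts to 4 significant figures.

Full-scale range = 3.32 V. LSB = 3.32 V / 2^16.
V_out = 0 + 4412 × (3.32/65536) V
      = 0 + 0.223508 = 0.223508 V.

223.5 mV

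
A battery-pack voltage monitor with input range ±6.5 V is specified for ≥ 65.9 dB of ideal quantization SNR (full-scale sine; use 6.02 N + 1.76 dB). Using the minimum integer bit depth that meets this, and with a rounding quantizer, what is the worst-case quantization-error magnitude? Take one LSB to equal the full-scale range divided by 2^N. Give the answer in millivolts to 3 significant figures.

Full-scale range = 6.5 V − (-6.5 V) = 13 V.
Solving 6.02 N ≥ 65.9 − 1.76: N ≥ 10.654. Round up → N = 11.
Step size = 13/2048 V = 6.3477 mV.
Max error for round-to-nearest is LSB/2 = 3.17 mV.

3.17 mV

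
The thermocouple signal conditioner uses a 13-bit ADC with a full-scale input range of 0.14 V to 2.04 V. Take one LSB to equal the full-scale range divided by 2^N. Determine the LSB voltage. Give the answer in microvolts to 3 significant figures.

232 µV

Span: 2.04 V − (0.14 V) = 1.9 V.
2^13 = 8192 levels.
LSB = 1.9 V ÷ 2^13 = 1.9/8192 V = 232 µV.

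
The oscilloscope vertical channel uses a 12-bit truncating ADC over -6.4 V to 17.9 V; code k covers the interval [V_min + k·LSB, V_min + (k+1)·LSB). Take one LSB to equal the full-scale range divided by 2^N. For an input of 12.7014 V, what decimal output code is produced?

Full-scale range = 17.9 V − (-6.4 V) = 24.3 V. LSB = 24.3 V / 2^12 ≈ 5.933 mV.
code = ⌊(V_in − V_min)/LSB⌋ = ⌊(V_in − V_min) × 2^12 / range⌋
     = ⌊(12.7014 − (-6.4)) × 4096 / 24.3⌋ = ⌊19.1014 × 4096/24.3⌋
     = ⌊3219.726⌋ = 3219.

3219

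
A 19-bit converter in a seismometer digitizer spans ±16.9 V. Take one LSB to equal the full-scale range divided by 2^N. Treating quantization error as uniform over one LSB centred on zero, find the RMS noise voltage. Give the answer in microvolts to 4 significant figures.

18.61 µV

Range = 16.9 − (-16.9) = 33.8 V.
One LSB is 33.8 V / 524288 = 64.4684 µV.
σ_q = LSB/√12 = 64.4684 µV/3.4641 = 18.61 µV.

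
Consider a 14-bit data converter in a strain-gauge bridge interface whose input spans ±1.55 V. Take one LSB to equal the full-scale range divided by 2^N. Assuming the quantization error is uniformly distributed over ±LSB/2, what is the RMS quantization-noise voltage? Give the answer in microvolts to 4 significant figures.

Full-scale range = 1.55 V − (-1.55 V) = 3.1 V.
LSB = 3.1 V ÷ 2^14 = 3.1/16384 V = 189.209 µV.
RMS of a uniform error over width LSB is LSB/√12 = 54.62 µV.

54.62 µV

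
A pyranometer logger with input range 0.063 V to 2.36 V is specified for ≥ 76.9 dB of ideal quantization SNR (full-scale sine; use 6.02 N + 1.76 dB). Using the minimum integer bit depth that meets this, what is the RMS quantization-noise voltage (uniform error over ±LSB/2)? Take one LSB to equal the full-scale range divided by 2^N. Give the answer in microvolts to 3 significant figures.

Full-scale range = 2.36 V − (0.063 V) = 2.297 V.
6.02 N + 1.76 ≥ 76.9 gives N ≥ 12.482, so the minimum integer is 13.
LSB = 2.297 V ÷ 2^13 = 2.297/8192 V = 280.40 µV.
V_rms = LSB/√12 = 80.9 µV.

80.9 µV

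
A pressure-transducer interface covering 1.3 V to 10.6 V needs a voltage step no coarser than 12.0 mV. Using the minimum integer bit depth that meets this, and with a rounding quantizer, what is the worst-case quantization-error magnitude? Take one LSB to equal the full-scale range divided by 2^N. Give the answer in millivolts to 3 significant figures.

Range = 10.6 − (1.3) = 9.3 V.
Required number of levels: 9.3/12.0 mV = 775.00; smallest N with 2^N ≥ that is 10.
LSB = 9.3 V ÷ 2^10 = 9.3/1024 V = 9.0820 mV.
Half an LSB is 4.54 mV.

4.54 mV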